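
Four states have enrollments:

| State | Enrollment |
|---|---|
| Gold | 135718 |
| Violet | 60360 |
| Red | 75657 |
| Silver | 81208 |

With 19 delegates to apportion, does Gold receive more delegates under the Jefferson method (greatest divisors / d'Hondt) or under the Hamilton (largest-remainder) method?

Jefferson

Jefferson: Gold 8, Violet 3, Red 4, Silver 4.
Hamilton: Gold 7, Violet 3, Red 4, Silver 5.
Gold gets 8 under Jefferson and 7 under Hamilton.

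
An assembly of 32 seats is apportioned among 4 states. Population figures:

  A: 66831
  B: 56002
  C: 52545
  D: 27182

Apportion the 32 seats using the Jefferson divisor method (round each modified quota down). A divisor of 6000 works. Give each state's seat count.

With modified divisor 6000: modified quotas A 11.139, B 9.334, C 8.758, D 4.530.
Rounding down: A 11, B 9, C 8, D 4 (total 32).

A 11, B 9, C 8, D 4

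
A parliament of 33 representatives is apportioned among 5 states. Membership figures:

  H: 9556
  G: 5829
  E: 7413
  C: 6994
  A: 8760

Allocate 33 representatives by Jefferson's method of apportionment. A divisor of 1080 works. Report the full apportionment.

With modified divisor 1080: modified quotas H 8.848, G 5.397, E 6.864, C 6.476, A 8.111.
Rounding down: H 8, G 5, E 6, C 6, A 8 (total 33).

H 8; G 5; E 6; C 6; A 8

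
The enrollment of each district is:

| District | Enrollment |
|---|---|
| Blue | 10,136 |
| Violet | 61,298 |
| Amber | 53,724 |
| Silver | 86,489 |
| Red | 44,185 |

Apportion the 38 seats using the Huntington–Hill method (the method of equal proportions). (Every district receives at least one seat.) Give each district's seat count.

Blue 2, Violet 9, Amber 8, Silver 13, Red 6

With divisor 6871: modified quotas Blue 1.475, Violet 8.921, Amber 7.819, Silver 12.588, Red 6.431.
Geometric-mean thresholds: Blue √(1·2)=1.414, Violet √(8·9)=8.485, Amber √(7·8)=7.483, Silver √(12·13)=12.490, Red √(6·7)=6.481.
Each quota rounded against its threshold gives Blue 2, Violet 9, Amber 8, Silver 13, Red 6 (total 38).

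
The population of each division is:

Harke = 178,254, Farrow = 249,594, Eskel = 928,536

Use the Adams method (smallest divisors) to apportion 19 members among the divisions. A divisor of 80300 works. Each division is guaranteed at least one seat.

Harke=3, Farrow=4, Eskel=12

With modified divisor 80300: modified quotas Harke 2.220, Farrow 3.108, Eskel 11.563.
Rounding up: Harke 3, Farrow 4, Eskel 12 (total 19).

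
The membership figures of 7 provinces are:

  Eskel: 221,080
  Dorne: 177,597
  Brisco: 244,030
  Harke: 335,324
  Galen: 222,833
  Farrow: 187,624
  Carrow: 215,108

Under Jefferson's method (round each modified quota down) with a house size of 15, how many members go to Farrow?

Standard divisor 1603596/15 ≈ 106906.4; standard quotas: Eskel 2.068, Dorne 1.661, Brisco 2.283, Harke 3.137, Galen 2.084, Farrow 1.755, Carrow 2.012.
Rounding down gives 2, 1, 2, 3, 2, 1, 2 = 13 seats, so the divisor must be adjusted.
With modified divisor 86300: modified quotas Eskel 2.562, Dorne 2.058, Brisco 2.828, Harke 3.886, Galen 2.582, Farrow 2.174, Carrow 2.493.
Rounding down: Eskel 2, Dorne 2, Brisco 2, Harke 3, Galen 2, Farrow 2, Carrow 2 (total 15).
Farrow receives 2.

2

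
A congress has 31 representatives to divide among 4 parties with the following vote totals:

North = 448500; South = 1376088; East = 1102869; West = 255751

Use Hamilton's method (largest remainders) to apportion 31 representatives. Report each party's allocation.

The standard divisor is 3183208/31 ≈ 102684.129.
Standard quotas: North 4.3678, South 13.4012, East 10.7404, West 2.4907.
Lower quotas: North 4, South 13, East 10, West 2 (sum 29, leaving 2 seats).
Remainders in descending order: East 0.7404, West 0.4907, South 0.4012, North 0.3678.
The surplus seats go to East, West.

North 4; South 13; East 11; West 3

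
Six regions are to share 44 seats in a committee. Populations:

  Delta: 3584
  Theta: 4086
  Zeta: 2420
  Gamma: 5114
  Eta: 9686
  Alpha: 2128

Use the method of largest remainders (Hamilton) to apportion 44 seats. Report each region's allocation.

Delta 6, Theta 7, Zeta 4, Gamma 8, Eta 16, Alpha 3

Standard divisor: 27018 ÷ 44 ≈ 614.045.
Standard quotas: Delta 5.8367, Theta 6.6542, Zeta 3.9411, Gamma 8.3284, Eta 15.7741, Alpha 3.4655.
Lower quotas: Delta 5, Theta 6, Zeta 3, Gamma 8, Eta 15, Alpha 3 (sum 40, leaving 4 seats).
Remainders in descending order: Zeta 0.9411, Delta 0.8367, Eta 0.7741, Theta 0.6542, Alpha 0.4655, Gamma 0.3284.
The surplus seats go to Zeta, Delta, Eta, Theta.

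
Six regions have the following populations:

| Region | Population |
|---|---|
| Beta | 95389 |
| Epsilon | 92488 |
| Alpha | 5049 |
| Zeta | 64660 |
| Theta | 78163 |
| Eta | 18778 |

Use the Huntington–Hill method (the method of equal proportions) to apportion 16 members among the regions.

With divisor 24481: modified quotas Beta 3.896, Epsilon 3.778, Alpha 0.206, Zeta 2.641, Theta 3.193, Eta 0.767.
Geometric-mean thresholds: Beta √(3·4)=3.464, Epsilon √(3·4)=3.464, Alpha (min 1), Zeta √(2·3)=2.449, Theta √(3·4)=3.464, Eta (min 1).
Each quota rounded against its threshold gives Beta 4, Epsilon 4, Alpha 1, Zeta 3, Theta 3, Eta 1 (total 16).

Beta 4; Epsilon 4; Alpha 1; Zeta 3; Theta 3; Eta 1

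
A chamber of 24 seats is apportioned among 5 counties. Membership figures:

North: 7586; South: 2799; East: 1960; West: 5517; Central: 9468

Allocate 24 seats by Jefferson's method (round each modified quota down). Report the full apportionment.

Standard divisor 27330/24 ≈ 1138.75; standard quotas: North 6.662, South 2.458, East 1.721, West 4.845, Central 8.314.
Rounding down gives 6, 2, 1, 4, 8 = 21 seats, so the divisor must be adjusted.
With modified divisor 1000: modified quotas North 7.586, South 2.799, East 1.960, West 5.517, Central 9.468.
Rounding down: North 7, South 2, East 1, West 5, Central 9 (total 24).

North=7, South=2, East=1, West=5, Central=9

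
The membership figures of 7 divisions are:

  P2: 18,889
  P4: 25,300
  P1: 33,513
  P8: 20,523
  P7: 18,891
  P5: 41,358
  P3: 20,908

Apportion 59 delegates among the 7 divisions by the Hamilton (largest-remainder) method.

Standard divisor: 179382 ÷ 59 ≈ 3040.373.
Standard quotas: P2 6.2127, P4 8.3213, P1 11.0227, P8 6.7502, P7 6.2134, P5 13.6029, P3 6.8768.
Lower quotas: P2 6, P4 8, P1 11, P8 6, P7 6, P5 13, P3 6 (sum 56, leaving 3 seats).
Remainders in descending order: P3 0.8768, P8 0.7502, P5 0.6029, P4 0.3213, P7 0.2134, P2 0.2127, P1 0.0227.
The surplus seats go to P3, P8, P5.

P2=6; P4=8; P1=11; P8=7; P7=6; P5=14; P3=7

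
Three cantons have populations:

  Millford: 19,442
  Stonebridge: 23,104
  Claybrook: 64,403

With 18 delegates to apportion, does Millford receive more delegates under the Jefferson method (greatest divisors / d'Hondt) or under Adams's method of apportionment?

Jefferson: Millford 3, Stonebridge 4, Claybrook 11.
Adams: Millford 4, Stonebridge 4, Claybrook 10.
Millford gets 3 under Jefferson and 4 under Adams.

Adams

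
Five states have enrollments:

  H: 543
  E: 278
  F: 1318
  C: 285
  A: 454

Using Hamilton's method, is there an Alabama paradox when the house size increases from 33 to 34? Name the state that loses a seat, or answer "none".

C

At 33 seats: H 6, E 3, F 15, C 4, A 5.
At 34 seats: H 7, E 3, F 16, C 3, A 5.
C drops from 4 to 3.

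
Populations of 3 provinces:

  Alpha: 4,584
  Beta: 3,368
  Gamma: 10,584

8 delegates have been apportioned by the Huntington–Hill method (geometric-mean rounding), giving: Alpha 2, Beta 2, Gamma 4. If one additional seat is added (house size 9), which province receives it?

Priority for the next seat is population ÷ (√(s·(s+1))).
Priorities: Alpha 1871.410, Beta 1374.980, Gamma 2366.654.
Highest priority: Gamma.

Gamma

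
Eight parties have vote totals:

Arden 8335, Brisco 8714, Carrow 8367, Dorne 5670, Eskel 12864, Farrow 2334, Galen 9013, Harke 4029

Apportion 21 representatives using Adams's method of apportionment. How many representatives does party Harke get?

2

Standard divisor 59326/21 ≈ 2825.048; standard quotas: Arden 2.950, Brisco 3.085, Carrow 2.962, Dorne 2.007, Eskel 4.554, Farrow 0.826, Galen 3.190, Harke 1.426.
Rounding up gives 3, 4, 3, 3, 5, 1, 4, 2 = 25 seats, so the divisor must be adjusted.
With modified divisor 3600: modified quotas Arden 2.315, Brisco 2.421, Carrow 2.324, Dorne 1.575, Eskel 3.573, Farrow 0.648, Galen 2.504, Harke 1.119.
Rounding up: Arden 3, Brisco 3, Carrow 3, Dorne 2, Eskel 4, Farrow 1, Galen 3, Harke 2 (total 21).
Harke receives 2.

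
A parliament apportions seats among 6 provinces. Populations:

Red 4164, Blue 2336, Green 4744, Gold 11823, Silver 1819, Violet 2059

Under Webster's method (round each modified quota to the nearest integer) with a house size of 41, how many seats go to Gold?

18

Standard divisor 26945/41 ≈ 657.195; standard quotas: Red 6.336, Blue 3.554, Green 7.219, Gold 17.990, Silver 2.768, Violet 3.133.
Rounding to the nearest integer gives Red 6, Blue 4, Green 7, Gold 18, Silver 3, Violet 3 — total 41, matching the house size, so no adjustment is needed.
Gold receives 18.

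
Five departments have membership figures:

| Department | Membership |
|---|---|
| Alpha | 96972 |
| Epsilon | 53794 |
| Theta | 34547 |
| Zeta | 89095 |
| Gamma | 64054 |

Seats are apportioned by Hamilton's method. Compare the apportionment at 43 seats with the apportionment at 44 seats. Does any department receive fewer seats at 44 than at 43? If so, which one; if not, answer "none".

Theta

At 43 seats: Alpha 12, Epsilon 7, Theta 5, Zeta 11, Gamma 8.
At 44 seats: Alpha 13, Epsilon 7, Theta 4, Zeta 12, Gamma 8.
Theta drops from 5 to 4.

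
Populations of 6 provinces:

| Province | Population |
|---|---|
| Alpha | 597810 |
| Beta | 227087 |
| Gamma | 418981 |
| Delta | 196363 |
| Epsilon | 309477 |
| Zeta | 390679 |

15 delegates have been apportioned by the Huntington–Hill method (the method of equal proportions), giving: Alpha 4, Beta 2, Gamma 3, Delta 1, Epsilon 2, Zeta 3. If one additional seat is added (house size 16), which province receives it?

Priority for the next seat is population ÷ (√(s·(s+1))).
Priorities: Alpha 133674.380, Beta 92707.880, Gamma 120949.397, Delta 138849.609, Epsilon 126343.456, Zeta 112779.313.
Highest priority: Delta.

Delta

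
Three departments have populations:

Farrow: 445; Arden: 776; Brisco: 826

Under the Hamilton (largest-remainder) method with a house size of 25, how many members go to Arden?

10

The standard divisor is 2047/25 ≈ 81.88.
Standard quotas: Farrow 5.435, Arden 9.477, Brisco 10.088.
Lower quotas: Farrow 5, Arden 9, Brisco 10 (sum 24, leaving 1 seat).
Remainders in descending order: Arden 0.477, Farrow 0.435, Brisco 0.088.
Largest remainder: Arden receives the extra seat.
Arden receives 10.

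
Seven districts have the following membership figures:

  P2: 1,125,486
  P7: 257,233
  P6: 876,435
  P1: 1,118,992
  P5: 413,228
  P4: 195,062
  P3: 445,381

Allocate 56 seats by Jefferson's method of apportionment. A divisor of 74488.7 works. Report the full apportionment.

With modified divisor 74488.7: modified quotas P2 15.109, P7 3.453, P6 11.766, P1 15.022, P5 5.548, P4 2.619, P3 5.979.
Rounding down: P2 15, P7 3, P6 11, P1 15, P5 5, P4 2, P3 5 (total 56).

P2 15, P7 3, P6 11, P1 15, P5 5, P4 2, P3 5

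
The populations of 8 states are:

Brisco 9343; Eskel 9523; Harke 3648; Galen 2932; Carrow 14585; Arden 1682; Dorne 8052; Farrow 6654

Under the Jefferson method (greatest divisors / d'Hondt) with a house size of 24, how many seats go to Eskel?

Standard divisor 56419/24 ≈ 2350.792; standard quotas: Brisco 3.974, Eskel 4.051, Harke 1.552, Galen 1.247, Carrow 6.204, Arden 0.716, Dorne 3.425, Farrow 2.831.
Rounding down gives 3, 4, 1, 1, 6, 0, 3, 2 = 20 seats, so the divisor must be adjusted.
With modified divisor 2000: modified quotas Brisco 4.671, Eskel 4.761, Harke 1.824, Galen 1.466, Carrow 7.293, Arden 0.841, Dorne 4.026, Farrow 3.327.
Rounding down: Brisco 4, Eskel 4, Harke 1, Galen 1, Carrow 7, Arden 0, Dorne 4, Farrow 3 (total 24).
Eskel receives 4.

4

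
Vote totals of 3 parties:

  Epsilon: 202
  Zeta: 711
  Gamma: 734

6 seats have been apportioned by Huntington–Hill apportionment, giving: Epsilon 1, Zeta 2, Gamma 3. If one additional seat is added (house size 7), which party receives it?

Priority for the next seat is population ÷ (√(s·(s+1))).
Priorities: Epsilon 142.836, Zeta 290.265, Gamma 211.888.
Highest priority: Zeta.

Zeta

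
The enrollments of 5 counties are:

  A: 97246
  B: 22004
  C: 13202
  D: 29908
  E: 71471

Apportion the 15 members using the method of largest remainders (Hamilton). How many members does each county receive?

The standard divisor is 233831/15 ≈ 15588.733.
Standard quotas: A 6.2382, B 1.4115, C 0.8469, D 1.9186, E 4.5848.
Lower quotas: A 6, B 1, C 0, D 1, E 4 (sum 12, leaving 3 seats).
Remainders in descending order: D 0.9186, C 0.8469, E 0.5848, B 0.4115, A 0.2382.
The surplus seats go to D, C, E.

A=6, B=1, C=1, D=2, E=5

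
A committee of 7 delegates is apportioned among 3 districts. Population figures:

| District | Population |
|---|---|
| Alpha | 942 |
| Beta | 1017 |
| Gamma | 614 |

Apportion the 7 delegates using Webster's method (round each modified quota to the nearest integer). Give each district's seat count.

Alpha: 2, Beta: 3, Gamma: 2

Standard divisor 2573/7 ≈ 367.571; standard quotas: Alpha 2.563, Beta 2.767, Gamma 1.670.
Rounding to the nearest integer gives 3, 3, 2 = 8 seats, so the divisor must be adjusted.
With modified divisor 400: modified quotas Alpha 2.355, Beta 2.542, Gamma 1.535.
Rounding to the nearest integer: Alpha 2, Beta 3, Gamma 2 (total 7).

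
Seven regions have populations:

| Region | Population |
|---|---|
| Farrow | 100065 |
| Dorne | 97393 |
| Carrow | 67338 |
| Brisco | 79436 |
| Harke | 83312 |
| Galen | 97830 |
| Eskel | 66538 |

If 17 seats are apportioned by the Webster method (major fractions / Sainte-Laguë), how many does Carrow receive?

Standard divisor 591912/17 ≈ 34818.353; standard quotas: Farrow 2.874, Dorne 2.797, Carrow 1.934, Brisco 2.281, Harke 2.393, Galen 2.810, Eskel 1.911.
Rounding to the nearest integer gives Farrow 3, Dorne 3, Carrow 2, Brisco 2, Harke 2, Galen 3, Eskel 2 — total 17, matching the house size, so no adjustment is needed.
Carrow receives 2.

2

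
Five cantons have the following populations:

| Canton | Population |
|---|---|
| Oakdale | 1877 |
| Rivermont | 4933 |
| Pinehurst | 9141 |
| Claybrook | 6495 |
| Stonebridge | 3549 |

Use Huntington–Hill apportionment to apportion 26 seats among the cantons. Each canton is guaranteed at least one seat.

Oakdale=2; Rivermont=5; Pinehurst=9; Claybrook=6; Stonebridge=4

With divisor 1013: modified quotas Oakdale 1.853, Rivermont 4.870, Pinehurst 9.024, Claybrook 6.412, Stonebridge 3.503.
Geometric-mean thresholds: Oakdale √(1·2)=1.414, Rivermont √(4·5)=4.472, Pinehurst √(9·10)=9.487, Claybrook √(6·7)=6.481, Stonebridge √(3·4)=3.464.
Each quota rounded against its threshold gives Oakdale 2, Rivermont 5, Pinehurst 9, Claybrook 6, Stonebridge 4 (total 26).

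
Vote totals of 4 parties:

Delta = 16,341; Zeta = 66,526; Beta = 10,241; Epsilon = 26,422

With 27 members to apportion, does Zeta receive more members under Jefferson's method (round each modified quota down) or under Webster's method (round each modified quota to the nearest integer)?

Jefferson

Jefferson: Delta 3, Zeta 16, Beta 2, Epsilon 6.
Webster: Delta 4, Zeta 15, Beta 2, Epsilon 6.
Zeta gets 16 under Jefferson and 15 under Webster.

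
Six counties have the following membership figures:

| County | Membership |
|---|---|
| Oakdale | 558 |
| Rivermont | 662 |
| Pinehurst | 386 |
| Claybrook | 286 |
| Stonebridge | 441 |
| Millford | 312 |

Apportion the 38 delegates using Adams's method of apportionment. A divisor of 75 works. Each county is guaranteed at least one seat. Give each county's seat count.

With modified divisor 75: modified quotas Oakdale 7.440, Rivermont 8.827, Pinehurst 5.147, Claybrook 3.813, Stonebridge 5.880, Millford 4.160.
Rounding up: Oakdale 8, Rivermont 9, Pinehurst 6, Claybrook 4, Stonebridge 6, Millford 5 (total 38).

Oakdale 8, Rivermont 9, Pinehurst 6, Claybrook 4, Stonebridge 6, Millford 5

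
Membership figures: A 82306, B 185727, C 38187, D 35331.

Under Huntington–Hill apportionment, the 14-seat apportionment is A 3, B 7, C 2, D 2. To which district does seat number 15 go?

Priority for the next seat is population ÷ (√(s·(s+1))).
Priorities: A 23759.696, B 24818.814, C 15589.777, D 14423.820.
Highest priority: B.

B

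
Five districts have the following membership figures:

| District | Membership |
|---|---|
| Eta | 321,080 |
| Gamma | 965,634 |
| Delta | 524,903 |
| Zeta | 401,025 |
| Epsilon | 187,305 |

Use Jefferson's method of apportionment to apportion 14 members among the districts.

Standard divisor 2399947/14 ≈ 171424.786; standard quotas: Eta 1.873, Gamma 5.633, Delta 3.062, Zeta 2.339, Epsilon 1.093.
Rounding down gives 1, 5, 3, 2, 1 = 12 seats, so the divisor must be adjusted.
With modified divisor 149200: modified quotas Eta 2.152, Gamma 6.472, Delta 3.518, Zeta 2.688, Epsilon 1.255.
Rounding down: Eta 2, Gamma 6, Delta 3, Zeta 2, Epsilon 1 (total 14).

Eta 2, Gamma 6, Delta 3, Zeta 2, Epsilon 1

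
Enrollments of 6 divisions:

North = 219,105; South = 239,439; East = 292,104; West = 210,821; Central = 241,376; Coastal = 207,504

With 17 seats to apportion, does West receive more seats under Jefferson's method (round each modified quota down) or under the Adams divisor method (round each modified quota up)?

Jefferson: North 3, South 3, East 4, West 2, Central 3, Coastal 2.
Adams: North 3, South 3, East 3, West 3, Central 3, Coastal 2.
West gets 2 under Jefferson and 3 under Adams.

Adams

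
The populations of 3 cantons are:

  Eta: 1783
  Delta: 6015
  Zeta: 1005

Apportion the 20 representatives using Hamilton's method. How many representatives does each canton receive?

Standard divisor: 8803 ÷ 20 ≈ 440.15.
Standard quotas: Eta 4.0509, Delta 13.6658, Zeta 2.2833.
Lower quotas: Eta 4, Delta 13, Zeta 2 (sum 19, leaving 1 seat).
Remainders in descending order: Delta 0.6658, Zeta 0.2833, Eta 0.0509.
The surplus seat goes to Delta.

Eta=4, Delta=14, Zeta=2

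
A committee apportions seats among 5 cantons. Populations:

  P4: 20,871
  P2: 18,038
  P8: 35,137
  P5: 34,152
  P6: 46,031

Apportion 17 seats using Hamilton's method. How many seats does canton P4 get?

Total 154229; standard divisor 154229/17 ≈ 9072.294.
Standard quotas: P4 2.3005, P2 1.9883, P8 3.8730, P5 3.7644, P6 5.0738.
Lower quotas: P4 2, P2 1, P8 3, P5 3, P6 5 (sum 14, leaving 3 seats).
Remainders in descending order: P2 0.9883, P8 0.8730, P5 0.7644, P4 0.3005, P6 0.0738.
Largest remainders: P2, P8, P5 receive the extra seats.
P4 receives 2.

2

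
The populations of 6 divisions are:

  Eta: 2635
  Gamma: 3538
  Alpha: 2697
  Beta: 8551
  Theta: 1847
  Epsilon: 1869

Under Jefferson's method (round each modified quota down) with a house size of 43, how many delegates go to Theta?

Standard divisor 21137/43 ≈ 491.558; standard quotas: Eta 5.361, Gamma 7.198, Alpha 5.487, Beta 17.396, Theta 3.757, Epsilon 3.802.
Rounding down gives 5, 7, 5, 17, 3, 3 = 40 seats, so the divisor must be adjusted.
With modified divisor 456: modified quotas Eta 5.779, Gamma 7.759, Alpha 5.914, Beta 18.752, Theta 4.050, Epsilon 4.099.
Rounding down: Eta 5, Gamma 7, Alpha 5, Beta 18, Theta 4, Epsilon 4 (total 43).
Theta receives 4.

4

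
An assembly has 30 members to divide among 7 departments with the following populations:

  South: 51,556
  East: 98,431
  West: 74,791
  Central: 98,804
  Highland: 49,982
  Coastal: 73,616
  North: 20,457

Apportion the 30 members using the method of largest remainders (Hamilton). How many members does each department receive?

South 3; East 6; West 5; Central 7; Highland 3; Coastal 5; North 1

Standard divisor: 467637 ÷ 30 ≈ 15587.9.
Standard quotas: South 3.3074, East 6.3146, West 4.7980, Central 6.3385, Highland 3.2065, Coastal 4.7226, North 1.3124.
Lower quotas: South 3, East 6, West 4, Central 6, Highland 3, Coastal 4, North 1 (sum 27, leaving 3 seats).
Remainders in descending order: West 0.7980, Coastal 0.7226, Central 0.3385, East 0.3146, North 0.3124, South 0.3074, Highland 0.2065.
Largest remainders: West, Coastal, Central receive the extra seats.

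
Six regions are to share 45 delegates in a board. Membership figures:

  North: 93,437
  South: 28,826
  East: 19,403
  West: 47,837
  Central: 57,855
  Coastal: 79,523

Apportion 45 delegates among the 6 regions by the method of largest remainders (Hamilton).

The standard divisor is 326881/45 ≈ 7264.022.
Standard quotas: North 12.8630, South 3.9683, East 2.6711, West 6.5855, Central 7.9646, Coastal 10.9475.
Lower quotas: North 12, South 3, East 2, West 6, Central 7, Coastal 10 (sum 40, leaving 5 seats).
Remainders in descending order: South 0.9683, Central 0.9646, Coastal 0.9475, North 0.8630, East 0.6711, West 0.5855.
The surplus seats go to South, Central, Coastal, North, East.

North=13, South=4, East=3, West=6, Central=8, Coastal=11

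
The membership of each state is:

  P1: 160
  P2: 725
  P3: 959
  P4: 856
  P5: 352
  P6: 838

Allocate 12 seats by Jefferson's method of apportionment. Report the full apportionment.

P1=0; P2=2; P3=3; P4=3; P5=1; P6=3

Standard divisor 3890/12 ≈ 324.167; standard quotas: P1 0.494, P2 2.237, P3 2.958, P4 2.641, P5 1.086, P6 2.585.
Rounding down gives 0, 2, 2, 2, 1, 2 = 9 seats, so the divisor must be adjusted.
With modified divisor 260: modified quotas P1 0.615, P2 2.788, P3 3.688, P4 3.292, P5 1.354, P6 3.223.
Rounding down: P1 0, P2 2, P3 3, P4 3, P5 1, P6 3 (total 12).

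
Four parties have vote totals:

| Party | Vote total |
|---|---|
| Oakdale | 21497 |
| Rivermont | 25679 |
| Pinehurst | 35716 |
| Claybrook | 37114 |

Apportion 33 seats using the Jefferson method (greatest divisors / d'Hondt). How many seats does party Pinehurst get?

10

Standard divisor 120006/33 ≈ 3636.545; standard quotas: Oakdale 5.911, Rivermont 7.061, Pinehurst 9.821, Claybrook 10.206.
Rounding down gives 5, 7, 9, 10 = 31 seats, so the divisor must be adjusted.
With modified divisor 3500: modified quotas Oakdale 6.142, Rivermont 7.337, Pinehurst 10.205, Claybrook 10.604.
Rounding down: Oakdale 6, Rivermont 7, Pinehurst 10, Claybrook 10 (total 33).
Pinehurst receives 10.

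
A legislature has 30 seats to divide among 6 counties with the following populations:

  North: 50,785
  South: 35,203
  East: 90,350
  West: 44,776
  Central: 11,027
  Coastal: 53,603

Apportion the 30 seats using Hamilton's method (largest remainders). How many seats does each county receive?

North 5; South 4; East 9; West 5; Central 1; Coastal 6

Standard divisor: 285744 ÷ 30 ≈ 9524.8.
Standard quotas: North 5.3319, South 3.6959, East 9.4858, West 4.7010, Central 1.1577, Coastal 5.6277.
Lower quotas: North 5, South 3, East 9, West 4, Central 1, Coastal 5 (sum 27, leaving 3 seats).
Remainders in descending order: West 0.7010, South 0.6959, Coastal 0.6277, East 0.4858, North 0.3319, Central 0.1577.
Largest remainders: West, South, Coastal receive the extra seats.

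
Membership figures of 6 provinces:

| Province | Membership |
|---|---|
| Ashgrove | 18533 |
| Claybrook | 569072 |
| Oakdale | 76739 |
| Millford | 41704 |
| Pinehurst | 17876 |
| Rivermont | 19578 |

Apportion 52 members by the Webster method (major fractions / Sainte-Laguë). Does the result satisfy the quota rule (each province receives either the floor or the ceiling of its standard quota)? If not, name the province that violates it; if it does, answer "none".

Standard quotas: Ashgrove 1.296, Claybrook 39.800, Oakdale 5.367, Millford 2.917, Pinehurst 1.250, Rivermont 1.369.
Webster allocation: Ashgrove 1, Claybrook 41, Oakdale 5, Millford 3, Pinehurst 1, Rivermont 1.
Claybrook has quota 39.800 (lower 39, upper 40) but receives 41 — outside the quota interval.

Claybrook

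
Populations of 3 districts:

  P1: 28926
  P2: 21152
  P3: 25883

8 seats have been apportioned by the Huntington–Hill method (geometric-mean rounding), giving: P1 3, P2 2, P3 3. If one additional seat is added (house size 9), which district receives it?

Priority for the next seat is population ÷ (√(s·(s+1))).
Priorities: P1 8350.217, P2 8635.268, P3 7471.779.
Highest priority: P2.

P2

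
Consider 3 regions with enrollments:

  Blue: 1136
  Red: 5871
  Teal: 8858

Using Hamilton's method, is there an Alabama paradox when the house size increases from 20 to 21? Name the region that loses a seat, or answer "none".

At 20 seats: Blue 2, Red 7, Teal 11.
At 21 seats: Blue 1, Red 8, Teal 12.
Blue drops from 2 to 1.

Blue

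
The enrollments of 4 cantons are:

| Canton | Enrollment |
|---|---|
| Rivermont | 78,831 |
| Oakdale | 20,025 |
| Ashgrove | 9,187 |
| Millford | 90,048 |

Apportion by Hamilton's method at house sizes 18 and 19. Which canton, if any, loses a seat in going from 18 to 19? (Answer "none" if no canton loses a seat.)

none

At 18 seats: Rivermont 7, Oakdale 2, Ashgrove 1, Millford 8.
At 19 seats: Rivermont 7, Oakdale 2, Ashgrove 1, Millford 9.
No canton's allocation decreased.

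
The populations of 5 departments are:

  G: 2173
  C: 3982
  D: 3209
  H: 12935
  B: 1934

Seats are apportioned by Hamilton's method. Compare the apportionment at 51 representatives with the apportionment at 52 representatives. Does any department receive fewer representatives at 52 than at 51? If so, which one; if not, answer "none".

none

At 51 seats: G 5, C 8, D 7, H 27, B 4.
At 52 seats: G 5, C 8, D 7, H 28, B 4.
No department's allocation decreased.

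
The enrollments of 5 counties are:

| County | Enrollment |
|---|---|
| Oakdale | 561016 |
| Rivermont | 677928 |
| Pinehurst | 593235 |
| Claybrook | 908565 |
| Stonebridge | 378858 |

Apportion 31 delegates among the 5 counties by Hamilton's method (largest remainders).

Standard divisor: 3119602 ÷ 31 ≈ 100632.323.
Standard quotas: Oakdale 5.5749, Rivermont 6.7367, Pinehurst 5.8951, Claybrook 9.0286, Stonebridge 3.7648.
Lower quotas: Oakdale 5, Rivermont 6, Pinehurst 5, Claybrook 9, Stonebridge 3 (sum 28, leaving 3 seats).
Remainders in descending order: Pinehurst 0.8951, Stonebridge 0.7648, Rivermont 0.7367, Oakdale 0.5749, Claybrook 0.0286.
Largest remainders: Pinehurst, Stonebridge, Rivermont receive the extra seats.

Oakdale 5, Rivermont 7, Pinehurst 6, Claybrook 9, Stonebridge 4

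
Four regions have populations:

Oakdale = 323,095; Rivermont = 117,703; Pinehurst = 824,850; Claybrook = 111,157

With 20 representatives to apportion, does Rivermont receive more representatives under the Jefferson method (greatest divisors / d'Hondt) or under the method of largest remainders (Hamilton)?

Hamilton

Jefferson: Oakdale 5, Rivermont 1, Pinehurst 13, Claybrook 1.
Hamilton: Oakdale 5, Rivermont 2, Pinehurst 12, Claybrook 1.
Rivermont gets 1 under Jefferson and 2 under Hamilton.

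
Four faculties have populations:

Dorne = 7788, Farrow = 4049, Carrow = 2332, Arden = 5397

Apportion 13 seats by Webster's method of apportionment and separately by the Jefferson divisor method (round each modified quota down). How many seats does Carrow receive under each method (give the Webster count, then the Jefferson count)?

Webster: Dorne 5, Farrow 3, Carrow 2, Arden 3.
Jefferson: Dorne 5, Farrow 3, Carrow 1, Arden 4.
Carrow gets 2 under Webster and 1 under Jefferson.

2 and 1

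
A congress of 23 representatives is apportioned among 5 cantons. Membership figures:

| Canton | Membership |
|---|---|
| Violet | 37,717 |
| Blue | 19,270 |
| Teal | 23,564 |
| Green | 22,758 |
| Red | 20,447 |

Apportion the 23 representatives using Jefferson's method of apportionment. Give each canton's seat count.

Violet: 7; Blue: 4; Teal: 4; Green: 4; Red: 4

Standard divisor 123756/23 ≈ 5380.696; standard quotas: Violet 7.010, Blue 3.581, Teal 4.379, Green 4.230, Red 3.800.
Rounding down gives 7, 3, 4, 4, 3 = 21 seats, so the divisor must be adjusted.
With modified divisor 4770: modified quotas Violet 7.907, Blue 4.040, Teal 4.940, Green 4.771, Red 4.287.
Rounding down: Violet 7, Blue 4, Teal 4, Green 4, Red 4 (total 23).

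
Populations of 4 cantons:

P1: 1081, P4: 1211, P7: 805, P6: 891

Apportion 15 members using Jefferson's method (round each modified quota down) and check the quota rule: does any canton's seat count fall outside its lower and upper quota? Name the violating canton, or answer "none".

Standard quotas: P1 4.066, P4 4.555, P7 3.028, P6 3.351.
Jefferson allocation: P1 4, P4 5, P7 3, P6 3.
Every allocation lies between the lower and upper quota.

none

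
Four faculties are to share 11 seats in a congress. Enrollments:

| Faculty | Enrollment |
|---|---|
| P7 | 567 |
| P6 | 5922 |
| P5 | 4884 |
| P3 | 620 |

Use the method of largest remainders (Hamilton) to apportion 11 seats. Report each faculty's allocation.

P7 1; P6 5; P5 4; P3 1

Standard divisor: 11993 ÷ 11 ≈ 1090.273.
Standard quotas: P7 0.5201, P6 5.4317, P5 4.4796, P3 0.5687.
Lower quotas: P7 0, P6 5, P5 4, P3 0 (sum 9, leaving 2 seats).
Remainders in descending order: P3 0.5687, P7 0.5201, P5 0.4796, P6 0.4317.
The surplus seats go to P3, P7.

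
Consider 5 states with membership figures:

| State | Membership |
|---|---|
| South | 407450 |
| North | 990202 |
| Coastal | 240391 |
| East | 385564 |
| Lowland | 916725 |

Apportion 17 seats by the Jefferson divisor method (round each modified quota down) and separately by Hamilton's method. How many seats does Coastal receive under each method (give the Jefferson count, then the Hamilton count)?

1 and 2

Jefferson: South 2, North 6, Coastal 1, East 2, Lowland 6.
Hamilton: South 2, North 6, Coastal 2, East 2, Lowland 5.
Coastal gets 1 under Jefferson and 2 under Hamilton.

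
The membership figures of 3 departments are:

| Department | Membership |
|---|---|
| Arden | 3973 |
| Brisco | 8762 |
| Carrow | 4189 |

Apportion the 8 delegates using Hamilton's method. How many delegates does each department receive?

Total 16924; standard divisor 16924/8 ≈ 2115.5.
Standard quotas: Arden 1.8780, Brisco 4.1418, Carrow 1.9801.
Lower quotas: Arden 1, Brisco 4, Carrow 1 (sum 6, leaving 2 seats).
Remainders in descending order: Carrow 0.9801, Arden 0.8780, Brisco 0.1418.
The surplus seats go to Carrow, Arden.

Arden: 2, Brisco: 4, Carrow: 2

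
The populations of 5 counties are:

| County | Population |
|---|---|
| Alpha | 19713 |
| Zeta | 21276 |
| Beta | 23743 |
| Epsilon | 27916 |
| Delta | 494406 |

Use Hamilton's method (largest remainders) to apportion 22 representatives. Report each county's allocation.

Alpha: 1, Zeta: 1, Beta: 1, Epsilon: 1, Delta: 18

The standard divisor is 587054/22 ≈ 26684.273.
Standard quotas: Alpha 0.7387, Zeta 0.7973, Beta 0.8898, Epsilon 1.0462, Delta 18.5280.
Lower quotas: Alpha 0, Zeta 0, Beta 0, Epsilon 1, Delta 18 (sum 19, leaving 3 seats).
Remainders in descending order: Beta 0.8898, Zeta 0.7973, Alpha 0.7387, Delta 0.5280, Epsilon 0.0462.
The surplus seats go to Beta, Zeta, Alpha.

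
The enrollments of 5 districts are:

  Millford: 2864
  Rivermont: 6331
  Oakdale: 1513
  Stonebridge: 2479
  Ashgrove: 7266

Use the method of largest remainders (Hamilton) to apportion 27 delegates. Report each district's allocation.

Standard divisor: 20453 ÷ 27 ≈ 757.519.
Standard quotas: Millford 3.7808, Rivermont 8.3576, Oakdale 1.9973, Stonebridge 3.2725, Ashgrove 9.5918.
Lower quotas: Millford 3, Rivermont 8, Oakdale 1, Stonebridge 3, Ashgrove 9 (sum 24, leaving 3 seats).
Remainders in descending order: Oakdale 0.9973, Millford 0.7808, Ashgrove 0.5918, Rivermont 0.3576, Stonebridge 0.2725.
The surplus seats go to Oakdale, Millford, Ashgrove.

Millford 4, Rivermont 8, Oakdale 2, Stonebridge 3, Ashgrove 10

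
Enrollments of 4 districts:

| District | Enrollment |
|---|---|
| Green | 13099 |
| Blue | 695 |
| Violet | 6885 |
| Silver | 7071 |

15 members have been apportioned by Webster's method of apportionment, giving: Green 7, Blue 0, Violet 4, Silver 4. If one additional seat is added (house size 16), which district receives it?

Priority for the next seat is population ÷ (current seats + 0.5).
Priorities: Green 1746.533, Blue 1390.000, Violet 1530.000, Silver 1571.333.
Highest priority: Green.

Green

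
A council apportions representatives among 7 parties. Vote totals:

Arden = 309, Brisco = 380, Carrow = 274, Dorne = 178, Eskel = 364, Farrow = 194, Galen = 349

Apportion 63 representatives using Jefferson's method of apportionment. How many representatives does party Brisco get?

Standard divisor 2048/63 ≈ 32.508; standard quotas: Arden 9.505, Brisco 11.689, Carrow 8.429, Dorne 5.476, Eskel 11.197, Farrow 5.968, Galen 10.736.
Rounding down gives 9, 11, 8, 5, 11, 5, 10 = 59 seats, so the divisor must be adjusted.
With modified divisor 30.7: modified quotas Arden 10.065, Brisco 12.378, Carrow 8.925, Dorne 5.798, Eskel 11.857, Farrow 6.319, Galen 11.368.
Rounding down: Arden 10, Brisco 12, Carrow 8, Dorne 5, Eskel 11, Farrow 6, Galen 11 (total 63).
Brisco receives 12.

12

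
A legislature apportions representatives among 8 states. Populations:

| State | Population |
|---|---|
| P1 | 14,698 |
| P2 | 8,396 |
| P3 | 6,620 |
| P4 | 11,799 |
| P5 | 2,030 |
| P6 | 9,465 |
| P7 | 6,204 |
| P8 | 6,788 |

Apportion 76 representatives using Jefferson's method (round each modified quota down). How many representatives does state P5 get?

Standard divisor 66000/76 ≈ 868.421; standard quotas: P1 16.925, P2 9.668, P3 7.623, P4 13.587, P5 2.338, P6 10.899, P7 7.144, P8 7.816.
Rounding down gives 16, 9, 7, 13, 2, 10, 7, 7 = 71 seats, so the divisor must be adjusted.
With modified divisor 830: modified quotas P1 17.708, P2 10.116, P3 7.976, P4 14.216, P5 2.446, P6 11.404, P7 7.475, P8 8.178.
Rounding down: P1 17, P2 10, P3 7, P4 14, P5 2, P6 11, P7 7, P8 8 (total 76).
P5 receives 2.

2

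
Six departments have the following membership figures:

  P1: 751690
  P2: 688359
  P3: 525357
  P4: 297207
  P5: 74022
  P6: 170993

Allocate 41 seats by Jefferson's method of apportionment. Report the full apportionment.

Standard divisor 2507628/41 ≈ 61161.659; standard quotas: P1 12.290, P2 11.255, P3 8.590, P4 4.859, P5 1.210, P6 2.796.
Rounding down gives 12, 11, 8, 4, 1, 2 = 38 seats, so the divisor must be adjusted.
With modified divisor 57600: modified quotas P1 13.050, P2 11.951, P3 9.121, P4 5.160, P5 1.285, P6 2.969.
Rounding down: P1 13, P2 11, P3 9, P4 5, P5 1, P6 2 (total 41).

P1: 13, P2: 11, P3: 9, P4: 5, P5: 1, P6: 2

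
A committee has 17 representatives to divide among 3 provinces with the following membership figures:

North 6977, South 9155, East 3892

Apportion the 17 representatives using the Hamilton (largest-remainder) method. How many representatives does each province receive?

North 6; South 8; East 3

The standard divisor is 20024/17 ≈ 1177.882.
Standard quotas: North 5.9233, South 7.7724, East 3.3042.
Lower quotas: North 5, South 7, East 3 (sum 15, leaving 2 seats).
Remainders in descending order: North 0.9233, South 0.7724, East 0.3042.
Largest remainders: North, South receive the extra seats.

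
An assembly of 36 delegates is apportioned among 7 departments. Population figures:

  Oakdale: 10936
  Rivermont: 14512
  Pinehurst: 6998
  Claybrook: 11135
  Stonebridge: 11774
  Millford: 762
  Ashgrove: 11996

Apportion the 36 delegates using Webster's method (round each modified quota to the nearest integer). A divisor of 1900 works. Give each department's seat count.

With modified divisor 1900: modified quotas Oakdale 5.756, Rivermont 7.638, Pinehurst 3.683, Claybrook 5.861, Stonebridge 6.197, Millford 0.401, Ashgrove 6.314.
Rounding to the nearest integer: Oakdale 6, Rivermont 8, Pinehurst 4, Claybrook 6, Stonebridge 6, Millford 0, Ashgrove 6 (total 36).

Oakdale 6, Rivermont 8, Pinehurst 4, Claybrook 6, Stonebridge 6, Millford 0, Ashgrove 6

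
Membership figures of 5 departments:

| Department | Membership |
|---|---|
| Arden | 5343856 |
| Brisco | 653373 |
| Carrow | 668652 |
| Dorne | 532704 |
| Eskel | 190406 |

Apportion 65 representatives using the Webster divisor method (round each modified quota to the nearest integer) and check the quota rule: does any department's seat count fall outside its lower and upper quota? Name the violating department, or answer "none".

Standard quotas: Arden 47.009, Brisco 5.748, Carrow 5.882, Dorne 4.686, Eskel 1.675.
Webster allocation: Arden 46, Brisco 6, Carrow 6, Dorne 5, Eskel 2.
Arden has quota 47.009 (lower 47, upper 48) but receives 46 — outside the quota interval.

Arden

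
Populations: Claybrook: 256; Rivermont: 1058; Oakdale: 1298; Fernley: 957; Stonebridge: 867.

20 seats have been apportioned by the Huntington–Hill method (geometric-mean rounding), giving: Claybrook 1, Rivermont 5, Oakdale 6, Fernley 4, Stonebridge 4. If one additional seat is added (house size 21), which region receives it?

Priority for the next seat is population ÷ (√(s·(s+1))).
Priorities: Claybrook 181.019, Rivermont 193.163, Oakdale 200.286, Fernley 213.992, Stonebridge 193.867.
Highest priority: Fernley.

Fernley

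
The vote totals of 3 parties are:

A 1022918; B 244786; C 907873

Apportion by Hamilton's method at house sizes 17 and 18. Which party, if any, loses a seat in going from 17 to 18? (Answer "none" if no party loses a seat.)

At 17 seats: A 8, B 2, C 7.
At 18 seats: A 8, B 2, C 8.
No party's allocation decreased.

none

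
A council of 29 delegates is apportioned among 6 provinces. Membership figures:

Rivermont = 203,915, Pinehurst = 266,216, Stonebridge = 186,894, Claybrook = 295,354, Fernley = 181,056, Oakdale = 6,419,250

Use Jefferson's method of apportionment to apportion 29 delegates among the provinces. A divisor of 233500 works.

With modified divisor 233500: modified quotas Rivermont 0.873, Pinehurst 1.140, Stonebridge 0.800, Claybrook 1.265, Fernley 0.775, Oakdale 27.491.
Rounding down: Rivermont 0, Pinehurst 1, Stonebridge 0, Claybrook 1, Fernley 0, Oakdale 27 (total 29).

Rivermont 0; Pinehurst 1; Stonebridge 0; Claybrook 1; Fernley 0; Oakdale 27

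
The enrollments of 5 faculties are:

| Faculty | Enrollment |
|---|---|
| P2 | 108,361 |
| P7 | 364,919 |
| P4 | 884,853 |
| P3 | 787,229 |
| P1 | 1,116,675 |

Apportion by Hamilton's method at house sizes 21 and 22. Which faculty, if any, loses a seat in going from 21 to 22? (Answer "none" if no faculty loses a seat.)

At 21 seats: P2 1, P7 2, P4 6, P3 5, P1 7.
At 22 seats: P2 1, P7 2, P4 6, P3 5, P1 8.
No faculty's allocation decreased.

none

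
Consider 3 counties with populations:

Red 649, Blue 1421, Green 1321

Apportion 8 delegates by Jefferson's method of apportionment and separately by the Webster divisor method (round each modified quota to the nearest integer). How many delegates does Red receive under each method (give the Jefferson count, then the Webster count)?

Jefferson: Red 1, Blue 4, Green 3.
Webster: Red 2, Blue 3, Green 3.
Red gets 1 under Jefferson and 2 under Webster.

1 and 2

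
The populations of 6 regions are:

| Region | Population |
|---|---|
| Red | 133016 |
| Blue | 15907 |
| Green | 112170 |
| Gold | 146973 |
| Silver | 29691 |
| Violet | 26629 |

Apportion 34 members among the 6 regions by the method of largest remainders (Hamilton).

Red=10; Blue=1; Green=8; Gold=11; Silver=2; Violet=2

Total 464386; standard divisor 464386/34 ≈ 13658.412.
Standard quotas: Red 9.7388, Blue 1.1646, Green 8.2125, Gold 10.7606, Silver 2.1738, Violet 1.9496.
Lower quotas: Red 9, Blue 1, Green 8, Gold 10, Silver 2, Violet 1 (sum 31, leaving 3 seats).
Remainders in descending order: Violet 0.9496, Gold 0.7606, Red 0.7388, Green 0.2125, Silver 0.1738, Blue 0.1646.
Largest remainders: Violet, Gold, Red receive the extra seats.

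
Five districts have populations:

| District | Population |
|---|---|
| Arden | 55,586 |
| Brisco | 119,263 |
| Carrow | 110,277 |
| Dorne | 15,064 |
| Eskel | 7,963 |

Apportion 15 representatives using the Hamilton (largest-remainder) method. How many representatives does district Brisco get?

Standard divisor: 308153 ÷ 15 ≈ 20543.533.
Standard quotas: Arden 2.7058, Brisco 5.8054, Carrow 5.3680, Dorne 0.7333, Eskel 0.3876.
Lower quotas: Arden 2, Brisco 5, Carrow 5, Dorne 0, Eskel 0 (sum 12, leaving 3 seats).
Remainders in descending order: Brisco 0.8054, Dorne 0.7333, Arden 0.7058, Eskel 0.3876, Carrow 0.3680.
Largest remainders: Brisco, Dorne, Arden receive the extra seats.
Brisco receives 6.

6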